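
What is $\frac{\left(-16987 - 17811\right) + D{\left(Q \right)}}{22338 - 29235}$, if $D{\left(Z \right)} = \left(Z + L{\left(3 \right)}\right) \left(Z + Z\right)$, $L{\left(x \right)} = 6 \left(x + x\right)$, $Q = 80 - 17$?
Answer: $\frac{22324}{6897} \approx 3.2368$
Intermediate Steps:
$Q = 63$ ($Q = 80 - 17 = 63$)
$L{\left(x \right)} = 12 x$ ($L{\left(x \right)} = 6 \cdot 2 x = 12 x$)
$D{\left(Z \right)} = 2 Z \left(36 + Z\right)$ ($D{\left(Z \right)} = \left(Z + 12 \cdot 3\right) \left(Z + Z\right) = \left(Z + 36\right) 2 Z = \left(36 + Z\right) 2 Z = 2 Z \left(36 + Z\right)$)
$\frac{\left(-16987 - 17811\right) + D{\left(Q \right)}}{22338 - 29235} = \frac{\left(-16987 - 17811\right) + 2 \cdot 63 \left(36 + 63\right)}{22338 - 29235} = \frac{\left(-16987 - 17811\right) + 2 \cdot 63 \cdot 99}{-6897} = \left(-34798 + 12474\right) \left(- \frac{1}{6897}\right) = \left(-22324\right) \left(- \frac{1}{6897}\right) = \frac{22324}{6897}$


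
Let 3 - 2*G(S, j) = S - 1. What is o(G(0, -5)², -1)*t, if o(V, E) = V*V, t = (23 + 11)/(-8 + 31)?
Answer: 544/23 ≈ 23.652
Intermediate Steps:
G(S, j) = 2 - S/2 (G(S, j) = 3/2 - (S - 1)/2 = 3/2 - (-1 + S)/2 = 3/2 + (½ - S/2) = 2 - S/2)
t = 34/23 ≈ 1.4783
o(V, E) = V²
o(G(0, -5)², -1)*t = ((2 - ½*0)²)²*(34/23) = ((2 + 0)²)²*(34/23) = (2²)²*(34/23) = 4²*(34/23) = 16*(34/23) = 544/23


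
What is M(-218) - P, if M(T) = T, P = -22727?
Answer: 22509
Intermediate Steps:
M(-218) - P = -218 - 1*(-22727) = -218 + 22727 = 22509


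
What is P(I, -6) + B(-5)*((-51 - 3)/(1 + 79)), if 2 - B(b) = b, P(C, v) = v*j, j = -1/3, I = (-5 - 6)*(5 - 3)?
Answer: -109/40 ≈ -2.7250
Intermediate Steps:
I = -22 (I = -11*2 = -22)
j = -1/3 (j = -1*1/3 = -1/3 ≈ -0.33333)
P(C, v) = -v/3 (P(C, v) = v*(-1/3) = -v/3)
B(b) = 2 - b
P(I, -6) + B(-5)*((-51 - 3)/(1 + 79)) = -1/3*(-6) + (2 - 1*(-5))*((-51 - 3)/(1 + 79)) = 2 + (2 + 5)*(-54/80) = 2 + 7*(-54*1/80) = 2 + 7*(-27/40) = 2 - 189/40 = -109/40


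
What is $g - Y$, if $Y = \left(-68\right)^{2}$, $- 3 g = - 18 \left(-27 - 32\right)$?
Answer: $-4978$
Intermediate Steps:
$g = -354$ ($g = - \frac{\left(-18\right) \left(-27 - 32\right)}{3} = - \frac{\left(-18\right) \left(-59\right)}{3} = \left(- \frac{1}{3}\right) 1062 = -354$)
$Y = 4624$
$g - Y = -354 - 4624 = -4978$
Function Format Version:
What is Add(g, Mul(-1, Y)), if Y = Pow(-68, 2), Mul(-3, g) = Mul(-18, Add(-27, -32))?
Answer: -4978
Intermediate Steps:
g = -354 (g = Mul(Rational(-1, 3), Mul(-18, Add(-27, -32))) = Mul(Rational(-1, 3), Mul(-18, -59)) = Mul(Rational(-1, 3), 1062) = -354)
Y = 4624
Add(g, Mul(-1, Y)) = Add(-354, Mul(-1, 4624)) = Add(-354, -4624) = -4978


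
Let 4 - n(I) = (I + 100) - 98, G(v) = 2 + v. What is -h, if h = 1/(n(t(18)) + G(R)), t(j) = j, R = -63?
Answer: 1/77 ≈ 0.012987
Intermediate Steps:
n(I) = 2 - I (n(I) = 4 - ((I + 100) - 98) = 4 - ((100 + I) - 98) = 4 - (2 + I) = 4 + (-2 - I) = 2 - I)
h = -1/77 (h = 1/((2 - 1*18) + (2 - 63)) = 1/((2 - 18) - 61) = 1/(-16 - 61) = 1/(-77) = -1/77 ≈ -0.012987)
-h = -1*(-1/77) = 1/77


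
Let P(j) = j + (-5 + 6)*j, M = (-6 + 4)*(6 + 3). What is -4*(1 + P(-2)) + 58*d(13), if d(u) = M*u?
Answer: -13560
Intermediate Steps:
M = -18 (M = -2*9 = -18)
P(j) = 2*j (P(j) = j + 1*j = j + j = 2*j)
d(u) = -18*u
-4*(1 + P(-2)) + 58*d(13) = -4*(1 + 2*(-2)) + 58*(-18*13) = -4*(1 - 4) + 58*(-234) = -4*(-3) - 13572 = 12 - 13572 = -13560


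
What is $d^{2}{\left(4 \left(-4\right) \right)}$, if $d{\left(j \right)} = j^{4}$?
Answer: $4294967296$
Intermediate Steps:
$d^{2}{\left(4 \left(-4\right) \right)} = \left(\left(4 \left(-4\right)\right)^{4}\right)^{2} = \left(\left(-16\right)^{4}\right)^{2} = 65536^{2} = 4294967296$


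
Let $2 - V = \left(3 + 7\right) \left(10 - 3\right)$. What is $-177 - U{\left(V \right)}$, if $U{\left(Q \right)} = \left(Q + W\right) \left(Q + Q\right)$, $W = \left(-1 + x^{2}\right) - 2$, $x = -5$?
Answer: $-6433$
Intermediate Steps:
$W = 22$ ($W = \left(-1 + \left(-5\right)^{2}\right) - 2 = \left(-1 + 25\right) - 2 = 24 - 2 = 22$)
$V = -68$ ($V = 2 - \left(3 + 7\right) \left(10 - 3\right) = 2 - 10 \cdot 7 = 2 - 70 = -68$)
$U{\left(Q \right)} = 2 Q \left(22 + Q\right)$ ($U{\left(Q \right)} = \left(Q + 22\right) \left(Q + Q\right) = \left(22 + Q\right) 2 Q = 2 Q \left(22 + Q\right)$)
$-177 - U{\left(V \right)} = -177 - 2 \left(-68\right) \left(22 - 68\right) = -177 - 2 \left(-68\right) \left(-46\right) = -177 - 6256 = -6433$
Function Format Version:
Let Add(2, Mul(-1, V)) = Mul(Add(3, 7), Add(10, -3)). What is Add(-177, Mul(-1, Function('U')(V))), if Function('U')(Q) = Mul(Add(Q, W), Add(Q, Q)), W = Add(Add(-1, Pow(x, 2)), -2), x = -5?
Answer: -6433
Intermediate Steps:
W = 22 (W = Add(Add(-1, Pow(-5, 2)), -2) = Add(Add(-1, 25), -2) = Add(24, -2) = 22)
V = -68 (V = Add(2, Mul(-1, Mul(Add(3, 7), Add(10, -3)))) = Add(2, Mul(-1, Mul(10, 7))) = Add(2, Mul(-1, 70)) = Add(2, -70) = -68)
Function('U')(Q) = Mul(2, Q, Add(22, Q)) (Function('U')(Q) = Mul(Add(Q, 22), Add(Q, Q)) = Mul(Add(22, Q), Mul(2, Q)) = Mul(2, Q, Add(22, Q)))
Add(-177, Mul(-1, Function('U')(V))) = Add(-177, Mul(-1, Mul(2, -68, Add(22, -68)))) = Add(-177, Mul(-1, Mul(2, -68, -46))) = Add(-177, Mul(-1, 6256)) = Add(-177, -6256) = -6433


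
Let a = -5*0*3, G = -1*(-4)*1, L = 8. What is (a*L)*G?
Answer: 0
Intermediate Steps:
G = 4 (G = 4*1 = 4)
a = 0 (a = 0*3 = 0)
(a*L)*G = (0*8)*4 = 0*4 = 0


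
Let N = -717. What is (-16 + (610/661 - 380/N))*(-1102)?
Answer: 7597675084/473937 ≈ 16031.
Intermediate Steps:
(-16 + (610/661 - 380/N))*(-1102) = (-16 + (610/661 - 380/(-717)))*(-1102) = (-16 + (610*(1/661) - 380*(-1/717)))*(-1102) = (-16 + (610/661 + 380/717))*(-1102) = (-16 + 688550/473937)*(-1102) = -6894442/473937*(-1102) = 7597675084/473937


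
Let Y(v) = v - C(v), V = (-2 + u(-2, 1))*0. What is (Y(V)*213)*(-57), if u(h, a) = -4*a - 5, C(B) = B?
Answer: 0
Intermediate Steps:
u(h, a) = -5 - 4*a
V = 0 (V = (-2 + (-5 - 4*1))*0 = (-2 + (-5 - 4))*0 = (-2 - 9)*0 = -11*0 = 0)
Y(v) = 0 (Y(v) = v - v = 0)
(Y(V)*213)*(-57) = (0*213)*(-57) = 0*(-57) = 0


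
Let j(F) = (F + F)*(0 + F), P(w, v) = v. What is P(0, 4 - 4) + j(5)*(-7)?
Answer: -350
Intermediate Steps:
j(F) = 2*F**2 (j(F) = (2*F)*F = 2*F**2)
P(0, 4 - 4) + j(5)*(-7) = (4 - 4) + (2*5**2)*(-7) = 0 + (2*25)*(-7) = 0 + 50*(-7) = 0 - 350 = -350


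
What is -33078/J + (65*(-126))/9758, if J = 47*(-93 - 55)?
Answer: 256569/65518 ≈ 3.9160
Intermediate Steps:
J = -6956 (J = 47*(-148) = -6956)
-33078/J + (65*(-126))/9758 = -33078/(-6956) + (65*(-126))/9758 = -33078*(-1/6956) - 8190*1/9758 = 447/94 - 585/697 = 256569/65518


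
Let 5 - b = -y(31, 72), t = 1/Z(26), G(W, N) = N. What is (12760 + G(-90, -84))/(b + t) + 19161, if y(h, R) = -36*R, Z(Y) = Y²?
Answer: 33500398595/1748811 ≈ 19156.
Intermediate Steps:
t = 1/676 (t = 1/(26²) = 1/676 ≈ 0.0014793)
b = -2587 (b = 5 - (-1)*(-36*72) = 5 - (-1)*(-2592) = 5 - 1*2592 = 5 - 2592 = -2587)
(12760 + G(-90, -84))/(b + t) + 19161 = (12760 - 84)/(-2587 + 1/676) + 19161 = 12676/(-1748811/676) + 19161 = 12676*(-676/1748811) + 19161 = -8568976/1748811 + 19161 = 33500398595/1748811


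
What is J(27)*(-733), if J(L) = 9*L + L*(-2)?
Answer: -138537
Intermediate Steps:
J(L) = 7*L (J(L) = 9*L - 2*L = 7*L)
J(27)*(-733) = (7*27)*(-733) = 189*(-733) = -138537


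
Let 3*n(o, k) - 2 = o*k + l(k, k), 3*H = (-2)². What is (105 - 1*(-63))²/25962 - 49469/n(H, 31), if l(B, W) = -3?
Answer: -1925902083/523567 ≈ -3678.4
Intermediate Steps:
H = 4/3 (H = (⅓)*(-2)² = (⅓)*4 = 4/3 ≈ 1.3333)
n(o, k) = -⅓ + k*o/3 (n(o, k) = ⅔ + (o*k - 3)/3 = ⅔ + (k*o - 3)/3 = ⅔ + (-3 + k*o)/3 = ⅔ + (-1 + k*o/3) = -⅓ + k*o/3)
(105 - 1*(-63))²/25962 - 49469/n(H, 31) = (105 - 1*(-63))²/25962 - 49469/(-⅓ + (⅓)*31*(4/3)) = (105 + 63)²*(1/25962) - 49469/(-⅓ + 124/9) = 168²*(1/25962) - 49469/121/9 = 28224*(1/25962) - 49469*9/121 = 4704/4327 - 445221/121 = -1925902083/523567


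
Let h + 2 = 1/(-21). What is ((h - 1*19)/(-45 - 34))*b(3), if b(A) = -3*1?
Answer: -442/553 ≈ -0.79928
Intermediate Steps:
b(A) = -3
h = -43/21 (h = -2 + 1/(-21) = -2 - 1/21 = -43/21 ≈ -2.0476)
((h - 1*19)/(-45 - 34))*b(3) = ((-43/21 - 1*19)/(-45 - 34))*(-3) = ((-43/21 - 19)/(-79))*(-3) = -442/21*(-1/79)*(-3) = (442/1659)*(-3) = -442/553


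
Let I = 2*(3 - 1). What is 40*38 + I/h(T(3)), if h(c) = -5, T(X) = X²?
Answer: 7596/5 ≈ 1519.2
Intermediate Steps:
I = 4 (I = 2*2 = 4)
40*38 + I/h(T(3)) = 40*38 + 4/(-5) = 1520 + 4*(-⅕) = 1520 - ⅘ = 7596/5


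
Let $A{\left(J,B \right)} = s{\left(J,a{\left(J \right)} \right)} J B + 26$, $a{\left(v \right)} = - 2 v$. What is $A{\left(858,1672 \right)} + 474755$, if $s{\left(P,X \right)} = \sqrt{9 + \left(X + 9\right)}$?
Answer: $474781 + 1434576 i \sqrt{1698} \approx 4.7478 \cdot 10^{5} + 5.9114 \cdot 10^{7} i$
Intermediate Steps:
$s{\left(P,X \right)} = \sqrt{18 + X}$ ($s{\left(P,X \right)} = \sqrt{9 + \left(9 + X\right)} = \sqrt{18 + X}$)
$A{\left(J,B \right)} = 26 + B J \sqrt{18 - 2 J}$ ($A{\left(J,B \right)} = \sqrt{18 - 2 J} J B + 26 = J \sqrt{18 - 2 J} B + 26 = B J \sqrt{18 - 2 J} + 26 = 26 + B J \sqrt{18 - 2 J}$)
$A{\left(858,1672 \right)} + 474755 = \left(26 + 1672 \cdot 858 \sqrt{18 - 1716}\right) + 474755 = \left(26 + 1672 \cdot 858 \sqrt{-1698}\right) + 474755 = \left(26 + 1672 \cdot 858 i \sqrt{1698}\right) + 474755 = \left(26 + 1434576 i \sqrt{1698}\right) + 474755 = 474781 + 1434576 i \sqrt{1698}$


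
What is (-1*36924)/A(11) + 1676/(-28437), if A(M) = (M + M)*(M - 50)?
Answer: 174761630/4066491 ≈ 42.976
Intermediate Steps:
A(M) = 2*M*(-50 + M) (A(M) = (2*M)*(-50 + M) = 2*M*(-50 + M))
(-1*36924)/A(11) + 1676/(-28437) = (-1*36924)/((2*11*(-50 + 11))) + 1676/(-28437) = -36924/(2*11*(-39)) + 1676*(-1/28437) = -36924/(-858) - 1676/28437 = -36924*(-1/858) - 1676/28437 = 6154/143 - 1676/28437 = 174761630/4066491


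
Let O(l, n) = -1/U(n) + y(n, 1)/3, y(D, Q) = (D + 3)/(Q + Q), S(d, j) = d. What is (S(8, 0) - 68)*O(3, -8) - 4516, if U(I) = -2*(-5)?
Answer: -4460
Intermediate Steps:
y(D, Q) = (3 + D)/(2*Q) (y(D, Q) = (3 + D)/((2*Q)) = (3 + D)*(1/(2*Q)) = (3 + D)/(2*Q))
U(I) = 10
O(l, n) = 2/5 + n/6 (O(l, n) = -1/10 + ((1/2)*(3 + n)/1)/3 = -1*1/10 + ((1/2)*1*(3 + n))*(1/3) = -1/10 + (3/2 + n/2)*(1/3) = -1/10 + (1/2 + n/6) = 2/5 + n/6)
(S(8, 0) - 68)*O(3, -8) - 4516 = (8 - 68)*(2/5 + (1/6)*(-8)) - 4516 = -60*(2/5 - 4/3) - 4516 = -60*(-14/15) - 4516 = 56 - 4516 = -4460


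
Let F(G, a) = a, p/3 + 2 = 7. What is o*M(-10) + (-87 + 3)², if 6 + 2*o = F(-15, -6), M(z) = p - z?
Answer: 6906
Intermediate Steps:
p = 15 (p = -6 + 3*7 = -6 + 21 = 15)
M(z) = 15 - z
o = -6 (o = -3 + (½)*(-6) = -3 - 3 = -6)
o*M(-10) + (-87 + 3)² = -6*(15 - 1*(-10)) + (-87 + 3)² = -6*(15 + 10) + (-84)² = -6*25 + 7056 = -150 + 7056 = 6906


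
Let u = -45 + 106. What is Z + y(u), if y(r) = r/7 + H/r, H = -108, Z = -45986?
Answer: -19633057/427 ≈ -45979.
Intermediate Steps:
u = 61
y(r) = -108/r + r/7 (y(r) = r/7 - 108/r = -108/r + r/7)
Z + y(u) = -45986 + (-108/61 + (⅐)*61) = -45986 + (-108*1/61 + 61/7) = -45986 + (-108/61 + 61/7) = -45986 + 2965/427 = -19633057/427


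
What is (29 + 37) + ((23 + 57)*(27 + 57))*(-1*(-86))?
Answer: 577986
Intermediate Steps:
(29 + 37) + ((23 + 57)*(27 + 57))*(-1*(-86)) = 66 + (80*84)*86 = 66 + 6720*86 = 66 + 577920 = 577986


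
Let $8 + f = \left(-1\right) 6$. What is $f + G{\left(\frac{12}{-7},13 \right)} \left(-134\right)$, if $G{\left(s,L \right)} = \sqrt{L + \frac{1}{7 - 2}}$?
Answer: $-14 - \frac{134 \sqrt{330}}{5} \approx -500.85$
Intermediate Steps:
$f = -14$ ($f = -8 - 6 = -14$)
$G{\left(s,L \right)} = \sqrt{\frac{1}{5} + L}$ ($G{\left(s,L \right)} = \sqrt{L + \frac{1}{5}} = \sqrt{\frac{1}{5} + L}$)
$f + G{\left(\frac{12}{-7},13 \right)} \left(-134\right) = -14 + \frac{\sqrt{5 + 25 \cdot 13}}{5} \left(-134\right) = -14 + \frac{\sqrt{5 + 325}}{5} \left(-134\right) = -14 + \frac{\sqrt{330}}{5} \left(-134\right) = -14 - \frac{134 \sqrt{330}}{5}$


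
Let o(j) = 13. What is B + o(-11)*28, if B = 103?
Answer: 467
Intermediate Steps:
B + o(-11)*28 = 103 + 13*28 = 103 + 364 = 467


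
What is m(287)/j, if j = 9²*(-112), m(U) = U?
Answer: -41/1296 ≈ -0.031636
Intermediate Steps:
j = -9072 (j = 81*(-112) = -9072)
m(287)/j = 287/(-9072) = 287*(-1/9072) = -41/1296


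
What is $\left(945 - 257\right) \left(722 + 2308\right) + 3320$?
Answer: $2087960$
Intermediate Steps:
$\left(945 - 257\right) \left(722 + 2308\right) + 3320 = \left(945 - 257\right) 3030 + 3320 = 688 \cdot 3030 + 3320 = 2084640 + 3320 = 2087960$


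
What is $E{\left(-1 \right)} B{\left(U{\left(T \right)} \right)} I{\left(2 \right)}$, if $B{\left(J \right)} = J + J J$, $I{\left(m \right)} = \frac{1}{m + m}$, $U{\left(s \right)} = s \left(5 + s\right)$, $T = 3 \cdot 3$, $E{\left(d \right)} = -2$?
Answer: $-8001$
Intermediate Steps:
$T = 9$
$I{\left(m \right)} = \frac{1}{2 m}$
$B{\left(J \right)} = J + J^{2}$
$E{\left(-1 \right)} B{\left(U{\left(T \right)} \right)} I{\left(2 \right)} = - 2 \cdot 9 \left(5 + 9\right) \left(1 + 9 \left(5 + 9\right)\right) \frac{1}{2 \cdot 2} = - 2 \cdot 9 \cdot 14 \left(1 + 9 \cdot 14\right) \frac{1}{2} \cdot \frac{1}{2} = - 2 \cdot 126 \left(1 + 126\right) \frac{1}{4} = - 2 \cdot 126 \cdot 127 \cdot \frac{1}{4} = \left(-2\right) 16002 \cdot \frac{1}{4} = \left(-32004\right) \frac{1}{4} = -8001$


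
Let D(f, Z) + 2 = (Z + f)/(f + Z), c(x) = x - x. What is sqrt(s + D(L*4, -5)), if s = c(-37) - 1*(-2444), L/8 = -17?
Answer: sqrt(2443) ≈ 49.427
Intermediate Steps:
L = -136 (L = 8*(-17) = -136)
c(x) = 0
D(f, Z) = -1 (D(f, Z) = -2 + (Z + f)/(f + Z) = -2 + (Z + f)/(Z + f) = -2 + 1 = -1)
s = 2444 (s = 0 - 1*(-2444) = 0 + 2444 = 2444)
sqrt(s + D(L*4, -5)) = sqrt(2444 - 1) = sqrt(2443)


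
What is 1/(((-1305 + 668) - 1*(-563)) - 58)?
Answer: -1/132 ≈ -0.0075758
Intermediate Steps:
1/(((-1305 + 668) - 1*(-563)) - 58) = 1/((-637 + 563) - 58) = 1/(-74 - 58) = 1/(-132) = -1/132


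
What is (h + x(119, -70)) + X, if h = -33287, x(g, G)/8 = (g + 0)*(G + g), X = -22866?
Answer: -9505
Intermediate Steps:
x(g, G) = 8*g*(G + g) (x(g, G) = 8*((g + 0)*(G + g)) = 8*(g*(G + g)) = 8*g*(G + g))
(h + x(119, -70)) + X = (-33287 + 8*119*(-70 + 119)) - 22866 = (-33287 + 8*119*49) - 22866 = (-33287 + 46648) - 22866 = 13361 - 22866 = -9505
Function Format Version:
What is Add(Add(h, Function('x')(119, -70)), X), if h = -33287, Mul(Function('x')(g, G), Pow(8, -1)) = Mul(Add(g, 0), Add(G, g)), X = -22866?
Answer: -9505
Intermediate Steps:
Function('x')(g, G) = Mul(8, g, Add(G, g)) (Function('x')(g, G) = Mul(8, Mul(Add(g, 0), Add(G, g))) = Mul(8, Mul(g, Add(G, g))) = Mul(8, g, Add(G, g)))
Add(Add(h, Function('x')(119, -70)), X) = Add(Add(-33287, Mul(8, 119, Add(-70, 119))), -22866) = Add(Add(-33287, Mul(8, 119, 49)), -22866) = Add(Add(-33287, 46648), -22866) = Add(13361, -22866) = -9505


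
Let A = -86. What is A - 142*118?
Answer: -16842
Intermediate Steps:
A - 142*118 = -86 - 142*118 = -86 - 16756 = -16842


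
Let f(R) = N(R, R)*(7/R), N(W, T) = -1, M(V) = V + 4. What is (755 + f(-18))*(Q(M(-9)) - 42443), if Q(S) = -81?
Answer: -289099414/9 ≈ -3.2122e+7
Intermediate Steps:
M(V) = 4 + V
f(R) = -7/R
(755 + f(-18))*(Q(M(-9)) - 42443) = (755 - 7/(-18))*(-81 - 42443) = (755 - 7*(-1/18))*(-42524) = (755 + 7/18)*(-42524) = (13597/18)*(-42524) = -289099414/9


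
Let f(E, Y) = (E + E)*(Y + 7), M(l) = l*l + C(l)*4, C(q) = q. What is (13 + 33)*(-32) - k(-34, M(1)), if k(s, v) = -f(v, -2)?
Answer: -1422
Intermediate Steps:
M(l) = l² + 4*l (M(l) = l*l + l*4 = l² + 4*l)
f(E, Y) = 2*E*(7 + Y) (f(E, Y) = (2*E)*(7 + Y) = 2*E*(7 + Y))
k(s, v) = -10*v (k(s, v) = -2*v*(7 - 2) = -2*v*5 = -10*v)
(13 + 33)*(-32) - k(-34, M(1)) = (13 + 33)*(-32) - (-10)*1*(4 + 1) = 46*(-32) - (-10)*1*5 = -1472 - (-10)*5 = -1472 - 1*(-50) = -1472 + 50 = -1422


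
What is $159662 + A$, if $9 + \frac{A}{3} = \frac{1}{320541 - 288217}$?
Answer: $\frac{5160041743}{32324} \approx 1.5964 \cdot 10^{5}$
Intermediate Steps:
$A = - \frac{872745}{32324}$ ($A = -27 + \frac{3}{320541 - 288217} = -27 + \frac{3}{32324} = - \frac{872745}{32324} \approx -27.0$)
$159662 + A = 159662 - \frac{872745}{32324} = \frac{5160041743}{32324}$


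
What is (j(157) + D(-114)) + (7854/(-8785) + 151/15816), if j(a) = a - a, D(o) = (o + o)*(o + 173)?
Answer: -267027380207/19849080 ≈ -13453.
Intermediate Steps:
D(o) = 2*o*(173 + o) (D(o) = (2*o)*(173 + o) = 2*o*(173 + o))
j(a) = 0
(j(157) + D(-114)) + (7854/(-8785) + 151/15816) = (0 + 2*(-114)*(173 - 114)) + (7854/(-8785) + 151/15816) = (0 + 2*(-114)*59) + (7854*(-1/8785) + 151*(1/15816)) = (0 - 13452) + (-1122/1255 + 151/15816) = -13452 - 17556047/19849080 = -267027380207/19849080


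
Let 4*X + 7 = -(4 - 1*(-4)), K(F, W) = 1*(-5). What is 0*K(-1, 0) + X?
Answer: -15/4 ≈ -3.7500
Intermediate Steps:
K(F, W) = -5
X = -15/4 (X = -7/4 + (-(4 - 1*(-4)))/4 = -7/4 + (-(4 + 4))/4 = -7/4 + (-1*8)/4 = -7/4 + (¼)*(-8) = -7/4 - 2 = -15/4 ≈ -3.7500)
0*K(-1, 0) + X = 0*(-5) - 15/4 = 0 - 15/4 = -15/4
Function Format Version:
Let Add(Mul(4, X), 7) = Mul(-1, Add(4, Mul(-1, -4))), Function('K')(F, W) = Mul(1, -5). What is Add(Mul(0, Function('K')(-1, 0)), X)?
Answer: Rational(-15, 4) ≈ -3.7500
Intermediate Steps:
Function('K')(F, W) = -5
X = Rational(-15, 4) (X = Add(Rational(-7, 4), Mul(Rational(1, 4), Mul(-1, Add(4, Mul(-1, -4))))) = Add(Rational(-7, 4), Mul(Rational(1, 4), Mul(-1, Add(4, 4)))) = Add(Rational(-7, 4), Mul(Rational(1, 4), Mul(-1, 8))) = Add(Rational(-7, 4), Mul(Rational(1, 4), -8)) = Add(Rational(-7, 4), -2) = Rational(-15, 4) ≈ -3.7500)
Add(Mul(0, Function('K')(-1, 0)), X) = Add(Mul(0, -5), Rational(-15, 4)) = Add(0, Rational(-15, 4)) = Rational(-15, 4)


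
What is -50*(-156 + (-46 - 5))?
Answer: 10350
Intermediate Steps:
-50*(-156 + (-46 - 5)) = -50*(-156 - 51) = -50*(-207) = 10350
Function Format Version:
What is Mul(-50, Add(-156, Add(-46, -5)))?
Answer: 10350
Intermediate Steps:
Mul(-50, Add(-156, Add(-46, -5))) = Mul(-50, Add(-156, -51)) = Mul(-50, -207) = 10350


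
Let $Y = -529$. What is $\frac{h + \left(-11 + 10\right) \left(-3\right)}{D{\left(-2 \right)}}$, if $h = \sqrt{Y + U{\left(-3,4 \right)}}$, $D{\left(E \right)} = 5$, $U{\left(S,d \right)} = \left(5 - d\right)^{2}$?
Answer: $\frac{3}{5} + \frac{4 i \sqrt{33}}{5} \approx 0.6 + 4.5956 i$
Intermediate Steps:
$h = 4 i \sqrt{33}$ ($h = \sqrt{-529 + \left(-5 + 4\right)^{2}} = \sqrt{-529 + \left(-1\right)^{2}} = \sqrt{-529 + 1} = \sqrt{-528} = 4 i \sqrt{33} \approx 22.978 i$)
$\frac{h + \left(-11 + 10\right) \left(-3\right)}{D{\left(-2 \right)}} = \frac{4 i \sqrt{33} + \left(-11 + 10\right) \left(-3\right)}{5} = \frac{4 i \sqrt{33} - -3}{5} = \frac{4 i \sqrt{33} + 3}{5} = \frac{3 + 4 i \sqrt{33}}{5} = \frac{3}{5} + \frac{4 i \sqrt{33}}{5}$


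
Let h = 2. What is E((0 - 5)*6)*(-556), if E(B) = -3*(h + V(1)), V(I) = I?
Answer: 5004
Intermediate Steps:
E(B) = -9 (E(B) = -3*(2 + 1) = -3*3 = -9)
E((0 - 5)*6)*(-556) = -9*(-556) = 5004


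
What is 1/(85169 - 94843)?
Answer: -1/9674 ≈ -0.00010337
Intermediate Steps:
1/(85169 - 94843) = 1/(-9674) = -1/9674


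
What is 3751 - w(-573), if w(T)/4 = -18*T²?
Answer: 23643439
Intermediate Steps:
w(T) = -72*T² (w(T) = 4*(-18*T²) = -72*T²)
3751 - w(-573) = 3751 - (-72)*(-573)² = 3751 - (-72)*328329 = 3751 - 1*(-23639688) = 3751 + 23639688 = 23643439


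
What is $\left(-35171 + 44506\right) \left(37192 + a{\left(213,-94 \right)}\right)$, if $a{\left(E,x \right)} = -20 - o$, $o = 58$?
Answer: $346459190$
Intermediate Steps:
$a{\left(E,x \right)} = -78$ ($a{\left(E,x \right)} = -20 - 58 = -78$)
$\left(-35171 + 44506\right) \left(37192 + a{\left(213,-94 \right)}\right) = \left(-35171 + 44506\right) \left(37192 - 78\right) = 9335 \cdot 37114 = 346459190$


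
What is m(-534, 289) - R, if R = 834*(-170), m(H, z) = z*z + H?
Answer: 224767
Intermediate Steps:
m(H, z) = H + z**2 (m(H, z) = z**2 + H = H + z**2)
R = -141780
m(-534, 289) - R = (-534 + 289**2) - 1*(-141780) = (-534 + 83521) + 141780 = 82987 + 141780 = 224767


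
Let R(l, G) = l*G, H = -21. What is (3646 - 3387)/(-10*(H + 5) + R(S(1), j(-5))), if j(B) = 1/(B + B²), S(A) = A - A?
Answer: 259/160 ≈ 1.6187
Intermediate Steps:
S(A) = 0
R(l, G) = G*l
(3646 - 3387)/(-10*(H + 5) + R(S(1), j(-5))) = (3646 - 3387)/(-10*(-21 + 5) + (1/((-5)*(1 - 5)))*0) = 259/(-10*(-16) - ⅕/(-4)*0) = 259/(160 - ⅕*(-¼)*0) = 259/(160 + (1/20)*0) = 259/(160 + 0) = 259/160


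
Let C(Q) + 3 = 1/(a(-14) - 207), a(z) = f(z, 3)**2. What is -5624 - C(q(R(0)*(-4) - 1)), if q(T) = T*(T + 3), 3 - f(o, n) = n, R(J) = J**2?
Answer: -1163546/207 ≈ -5621.0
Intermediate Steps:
f(o, n) = 3 - n
a(z) = 0 (a(z) = (3 - 1*3)**2 = (3 - 3)**2 = 0**2 = 0)
q(T) = T*(3 + T)
C(Q) = -622/207 (C(Q) = -3 + 1/(0 - 207) = -3 + 1/(-207) = -3 - 1/207 = -622/207)
-5624 - C(q(R(0)*(-4) - 1)) = -5624 - 1*(-622/207) = -5624 + 622/207 = -1163546/207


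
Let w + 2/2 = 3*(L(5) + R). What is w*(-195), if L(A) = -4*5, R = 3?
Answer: 10140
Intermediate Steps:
L(A) = -20
w = -52 (w = -1 + 3*(-20 + 3) = -1 + 3*(-17) = -1 - 51 = -52)
w*(-195) = -52*(-195) = 10140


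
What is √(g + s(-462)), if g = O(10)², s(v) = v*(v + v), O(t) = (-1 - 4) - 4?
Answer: 3*√47441 ≈ 653.43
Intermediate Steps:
O(t) = -9 (O(t) = -5 - 4 = -9)
s(v) = 2*v² (s(v) = v*(2*v) = 2*v²)
g = 81 (g = (-9)² = 81)
√(g + s(-462)) = √(81 + 2*(-462)²) = √(81 + 2*213444) = √(81 + 426888) = √426969 = 3*√47441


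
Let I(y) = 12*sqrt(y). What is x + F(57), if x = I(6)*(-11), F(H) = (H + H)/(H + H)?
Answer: 1 - 132*sqrt(6) ≈ -322.33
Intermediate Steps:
F(H) = 1 (F(H) = (2*H)/((2*H)) = (2*H)*(1/(2*H)) = 1)
x = -132*sqrt(6) (x = (12*sqrt(6))*(-11) = -132*sqrt(6) ≈ -323.33)
x + F(57) = -132*sqrt(6) + 1 = 1 - 132*sqrt(6)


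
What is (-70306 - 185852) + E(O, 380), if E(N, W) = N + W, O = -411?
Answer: -256189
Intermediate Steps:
(-70306 - 185852) + E(O, 380) = (-70306 - 185852) + (-411 + 380) = -256158 - 31 = -256189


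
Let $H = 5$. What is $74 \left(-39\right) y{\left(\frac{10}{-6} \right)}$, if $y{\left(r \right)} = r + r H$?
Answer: $28860$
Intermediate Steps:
$y{\left(r \right)} = 6 r$ ($y{\left(r \right)} = r + r 5 = r + 5 r = 6 r$)
$74 \left(-39\right) y{\left(\frac{10}{-6} \right)} = 74 \left(-39\right) 6 \frac{10}{-6} = - 2886 \cdot 6 \cdot 10 \left(- \frac{1}{6}\right) = - 2886 \cdot 6 \left(- \frac{5}{3}\right) = \left(-2886\right) \left(-10\right) = 28860$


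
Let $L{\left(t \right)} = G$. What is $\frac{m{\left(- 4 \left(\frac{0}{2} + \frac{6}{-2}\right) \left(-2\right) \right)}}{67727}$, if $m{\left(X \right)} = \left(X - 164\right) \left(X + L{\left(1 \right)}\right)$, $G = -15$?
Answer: $\frac{156}{1441} \approx 0.10826$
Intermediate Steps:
$L{\left(t \right)} = -15$
$m{\left(X \right)} = \left(-164 + X\right) \left(-15 + X\right)$ ($m{\left(X \right)} = \left(X - 164\right) \left(X - 15\right) = \left(-164 + X\right) \left(-15 + X\right)$)
$\frac{m{\left(- 4 \left(\frac{0}{2} + \frac{6}{-2}\right) \left(-2\right) \right)}}{67727} = \frac{2460 + \left(- 4 \left(\frac{0}{2} + \frac{6}{-2}\right) \left(-2\right)\right)^{2} - 179 - 4 \left(\frac{0}{2} + \frac{6}{-2}\right) \left(-2\right)}{67727} = \left(2460 + \left(- 4 \left(0 \cdot \frac{1}{2} + 6 \left(- \frac{1}{2}\right)\right) \left(-2\right)\right)^{2} - 179 - 4 \left(0 \cdot \frac{1}{2} + 6 \left(- \frac{1}{2}\right)\right) \left(-2\right)\right) \frac{1}{67727} = \left(2460 + \left(- 4 \left(0 - 3\right) \left(-2\right)\right)^{2} - 179 - 4 \left(0 - 3\right) \left(-2\right)\right) \frac{1}{67727} = \left(2460 + \left(\left(-4\right) \left(-3\right) \left(-2\right)\right)^{2} - 179 \left(-4\right) \left(-3\right) \left(-2\right)\right) \frac{1}{67727} = \left(2460 + \left(12 \left(-2\right)\right)^{2} - 179 \cdot 12 \left(-2\right)\right) \frac{1}{67727} = \left(2460 + \left(-24\right)^{2} - -4296\right) \frac{1}{67727} = \left(2460 + 576 + 4296\right) \frac{1}{67727} = 7332 \cdot \frac{1}{67727} = \frac{156}{1441}$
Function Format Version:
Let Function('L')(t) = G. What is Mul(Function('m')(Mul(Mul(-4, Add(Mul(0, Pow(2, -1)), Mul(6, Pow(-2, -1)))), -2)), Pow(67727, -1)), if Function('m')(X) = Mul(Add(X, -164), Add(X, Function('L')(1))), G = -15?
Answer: Rational(156, 1441) ≈ 0.10826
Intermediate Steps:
Function('L')(t) = -15
Function('m')(X) = Mul(Add(-164, X), Add(-15, X)) (Function('m')(X) = Mul(Add(X, -164), Add(X, -15)) = Mul(Add(-164, X), Add(-15, X)))
Mul(Function('m')(Mul(Mul(-4, Add(Mul(0, Pow(2, -1)), Mul(6, Pow(-2, -1)))), -2)), Pow(67727, -1)) = Mul(Add(2460, Pow(Mul(Mul(-4, Add(Mul(0, Pow(2, -1)), Mul(6, Pow(-2, -1)))), -2), 2), Mul(-179, Mul(Mul(-4, Add(Mul(0, Pow(2, -1)), Mul(6, Pow(-2, -1)))), -2))), Pow(67727, -1)) = Mul(Add(2460, Pow(Mul(Mul(-4, Add(Mul(0, Rational(1, 2)), Mul(6, Rational(-1, 2)))), -2), 2), Mul(-179, Mul(Mul(-4, Add(Mul(0, Rational(1, 2)), Mul(6, Rational(-1, 2)))), -2))), Rational(1, 67727)) = Mul(Add(2460, Pow(Mul(Mul(-4, Add(0, -3)), -2), 2), Mul(-179, Mul(Mul(-4, Add(0, -3)), -2))), Rational(1, 67727)) = Mul(Add(2460, Pow(Mul(Mul(-4, -3), -2), 2), Mul(-179, Mul(Mul(-4, -3), -2))), Rational(1, 67727)) = Mul(Add(2460, Pow(Mul(12, -2), 2), Mul(-179, Mul(12, -2))), Rational(1, 67727)) = Mul(Add(2460, Pow(-24, 2), Mul(-179, -24)), Rational(1, 67727)) = Mul(Add(2460, 576, 4296), Rational(1, 67727)) = Mul(7332, Rational(1, 67727)) = Rational(156, 1441)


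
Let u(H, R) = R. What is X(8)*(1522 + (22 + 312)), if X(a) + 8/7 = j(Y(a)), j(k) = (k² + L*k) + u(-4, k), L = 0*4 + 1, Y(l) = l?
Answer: 1024512/7 ≈ 1.4636e+5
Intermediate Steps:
L = 1 (L = 0 + 1 = 1)
j(k) = k² + 2*k (j(k) = (k² + 1*k) + k = (k² + k) + k = (k + k²) + k = k² + 2*k)
X(a) = -8/7 + a*(2 + a)
X(8)*(1522 + (22 + 312)) = (-8/7 + 8² + 2*8)*(1522 + (22 + 312)) = (-8/7 + 64 + 16)*(1522 + 334) = (552/7)*1856 = 1024512/7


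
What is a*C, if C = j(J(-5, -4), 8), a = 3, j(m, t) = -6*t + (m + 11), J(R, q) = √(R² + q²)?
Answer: -111 + 3*√41 ≈ -91.791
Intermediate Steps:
j(m, t) = 11 + m - 6*t (j(m, t) = -6*t + (11 + m) = 11 + m - 6*t)
C = -37 + √41 (C = 11 + √((-5)² + (-4)²) - 6*8 = 11 + √(25 + 16) - 48 = 11 + √41 - 48 = -37 + √41 ≈ -30.597)
a*C = 3*(-37 + √41) = -111 + 3*√41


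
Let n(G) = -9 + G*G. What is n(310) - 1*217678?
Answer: -121587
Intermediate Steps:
n(G) = -9 + G**2
n(310) - 1*217678 = (-9 + 310**2) - 1*217678 = (-9 + 96100) - 217678 = 96091 - 217678 = -121587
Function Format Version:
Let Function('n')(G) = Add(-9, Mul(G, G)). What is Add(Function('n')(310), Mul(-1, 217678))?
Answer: -121587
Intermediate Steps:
Function('n')(G) = Add(-9, Pow(G, 2))
Add(Function('n')(310), Mul(-1, 217678)) = Add(Add(-9, Pow(310, 2)), Mul(-1, 217678)) = Add(Add(-9, 96100), -217678) = Add(96091, -217678) = -121587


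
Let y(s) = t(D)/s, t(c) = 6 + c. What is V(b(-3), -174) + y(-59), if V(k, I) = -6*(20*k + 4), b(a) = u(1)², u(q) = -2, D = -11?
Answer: -29731/59 ≈ -503.92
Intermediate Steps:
b(a) = 4 (b(a) = (-2)² = 4)
y(s) = -5/s (y(s) = (6 - 11)/s = -5/s)
V(k, I) = -24 - 120*k (V(k, I) = -6*(4 + 20*k) = -24 - 120*k)
V(b(-3), -174) + y(-59) = (-24 - 120*4) - 5/(-59) = (-24 - 480) - 5*(-1/59) = -504 + 5/59 = -29731/59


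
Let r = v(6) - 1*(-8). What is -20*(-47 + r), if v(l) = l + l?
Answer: 540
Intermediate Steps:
v(l) = 2*l
r = 20 (r = 2*6 - 1*(-8) = 12 + 8 = 20)
-20*(-47 + r) = -20*(-47 + 20) = -20*(-27) = 540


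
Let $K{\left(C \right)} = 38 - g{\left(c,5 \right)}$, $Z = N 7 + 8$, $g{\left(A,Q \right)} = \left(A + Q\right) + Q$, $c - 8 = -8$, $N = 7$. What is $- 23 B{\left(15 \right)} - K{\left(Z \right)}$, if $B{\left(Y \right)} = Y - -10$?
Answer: $-603$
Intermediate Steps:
$B{\left(Y \right)} = 10 + Y$ ($B{\left(Y \right)} = Y + 10 = 10 + Y$)
$c = 0$ ($c = 8 - 8 = 0$)
$g{\left(A,Q \right)} = A + 2 Q$
$Z = 57$ ($Z = 7 \cdot 7 + 8 = 49 + 8 = 57$)
$K{\left(C \right)} = 28$ ($K{\left(C \right)} = 38 - \left(0 + 2 \cdot 5\right) = 38 - \left(0 + 10\right) = 38 - 10 = 28$)
$- 23 B{\left(15 \right)} - K{\left(Z \right)} = - 23 \left(10 + 15\right) - 28 = \left(-23\right) 25 - 28 = -575 - 28 = -603$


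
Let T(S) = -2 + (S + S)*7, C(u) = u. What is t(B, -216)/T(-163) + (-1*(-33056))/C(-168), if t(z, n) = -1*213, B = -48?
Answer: -9433015/47964 ≈ -196.67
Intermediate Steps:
t(z, n) = -213
T(S) = -2 + 14*S (T(S) = -2 + (2*S)*7 = -2 + 14*S)
t(B, -216)/T(-163) + (-1*(-33056))/C(-168) = -213/(-2 + 14*(-163)) - 1*(-33056)/(-168) = -213/(-2 - 2282) + 33056*(-1/168) = -213/(-2284) - 4132/21 = -213*(-1/2284) - 4132/21 = 213/2284 - 4132/21 = -9433015/47964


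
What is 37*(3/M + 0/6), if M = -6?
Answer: -37/2 ≈ -18.500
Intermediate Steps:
37*(3/M + 0/6) = 37*(3/(-6) + 0/6) = 37*(3*(-⅙) + 0*(⅙)) = 37*(-½ + 0) = 37*(-½) = -37/2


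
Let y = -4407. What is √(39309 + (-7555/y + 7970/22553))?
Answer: 2*√97084430894581610181/99391071 ≈ 198.27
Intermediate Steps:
√(39309 + (-7555/y + 7970/22553)) = √(39309 + (-7555/(-4407) + 7970/22553)) = √(39309 + (-7555*(-1/4407) + 7970*(1/22553))) = √(39309 + (7555/4407 + 7970/22553)) = √(39309 + 205511705/99391071) = √(3907169121644/99391071) = 2*√97084430894581610181/99391071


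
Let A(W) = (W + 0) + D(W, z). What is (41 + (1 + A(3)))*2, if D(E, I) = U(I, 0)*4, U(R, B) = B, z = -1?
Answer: 90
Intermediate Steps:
D(E, I) = 0 (D(E, I) = 0*4 = 0)
A(W) = W (A(W) = (W + 0) + 0 = W + 0 = W)
(41 + (1 + A(3)))*2 = (41 + (1 + 3))*2 = (41 + 4)*2 = 45*2 = 90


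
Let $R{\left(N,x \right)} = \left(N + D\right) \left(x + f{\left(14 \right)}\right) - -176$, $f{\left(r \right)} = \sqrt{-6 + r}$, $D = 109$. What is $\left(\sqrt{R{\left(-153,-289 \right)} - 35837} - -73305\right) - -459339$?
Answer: $532644 + \sqrt{-22945 - 88 \sqrt{2}} \approx 5.3264 \cdot 10^{5} + 151.89 i$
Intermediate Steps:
$R{\left(N,x \right)} = 176 + \left(109 + N\right) \left(x + 2 \sqrt{2}\right)$ ($R{\left(N,x \right)} = \left(N + 109\right) \left(x + \sqrt{-6 + 14}\right) - -176 = \left(109 + N\right) \left(x + \sqrt{8}\right) + 176 = \left(109 + N\right) \left(x + 2 \sqrt{2}\right) + 176 = 176 + \left(109 + N\right) \left(x + 2 \sqrt{2}\right)$)
$\left(\sqrt{R{\left(-153,-289 \right)} - 35837} - -73305\right) - -459339 = \left(\sqrt{\left(176 + 109 \left(-289\right) + 218 \sqrt{2} - -44217 + 2 \left(-153\right) \sqrt{2}\right) - 35837} - -73305\right) - -459339 = \left(\sqrt{\left(176 - 31501 + 218 \sqrt{2} + 44217 - 306 \sqrt{2}\right) - 35837} + 73305\right) + 459339 = \left(\sqrt{\left(12892 - 88 \sqrt{2}\right) - 35837} + 73305\right) + 459339 = \left(\sqrt{-22945 - 88 \sqrt{2}} + 73305\right) + 459339 = \left(73305 + \sqrt{-22945 - 88 \sqrt{2}}\right) + 459339 = 532644 + \sqrt{-22945 - 88 \sqrt{2}}$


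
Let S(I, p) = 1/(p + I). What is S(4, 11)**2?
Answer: 1/225 ≈ 0.0044444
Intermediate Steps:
S(I, p) = 1/(I + p)
S(4, 11)**2 = (1/(4 + 11))**2 = (1/15)**2 = 1/225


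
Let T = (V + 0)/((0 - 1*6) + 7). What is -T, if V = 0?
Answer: 0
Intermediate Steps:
T = 0 (T = (0 + 0)/((0 - 1*6) + 7) = 0/((0 - 6) + 7) = 0/(-6 + 7) = 0/1 = 1*0 = 0)
-T = -1*0 = 0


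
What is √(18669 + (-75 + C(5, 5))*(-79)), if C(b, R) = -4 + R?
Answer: √24515 ≈ 156.57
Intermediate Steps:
√(18669 + (-75 + C(5, 5))*(-79)) = √(18669 + (-75 + (-4 + 5))*(-79)) = √(18669 + (-75 + 1)*(-79)) = √(18669 - 74*(-79)) = √(18669 + 5846) = √24515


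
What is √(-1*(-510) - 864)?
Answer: I*√354 ≈ 18.815*I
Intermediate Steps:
√(-1*(-510) - 864) = √(510 - 864) = √(-354) = I*√354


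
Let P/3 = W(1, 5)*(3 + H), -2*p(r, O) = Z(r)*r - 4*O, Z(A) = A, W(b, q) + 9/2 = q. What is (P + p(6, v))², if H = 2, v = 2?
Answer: 169/4 ≈ 42.250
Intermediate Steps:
W(b, q) = -9/2 + q
p(r, O) = 2*O - r²/2 (p(r, O) = -(r*r - 4*O)/2 = -(r² - 4*O)/2 = 2*O - r²/2)
P = 15/2 (P = 3*((-9/2 + 5)*(3 + 2)) = 3*((½)*5) = 3*(5/2) = 15/2 ≈ 7.5000)
(P + p(6, v))² = (15/2 + (2*2 - ½*6²))² = (15/2 + (4 - ½*36))² = (15/2 + (4 - 18))² = (15/2 - 14)² = (-13/2)² = 169/4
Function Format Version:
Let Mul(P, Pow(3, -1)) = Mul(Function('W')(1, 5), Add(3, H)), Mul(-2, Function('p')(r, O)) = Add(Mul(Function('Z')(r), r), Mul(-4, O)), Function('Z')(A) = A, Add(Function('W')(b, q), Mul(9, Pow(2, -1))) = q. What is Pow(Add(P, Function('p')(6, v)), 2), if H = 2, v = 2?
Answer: Rational(169, 4) ≈ 42.250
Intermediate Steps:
Function('W')(b, q) = Add(Rational(-9, 2), q)
Function('p')(r, O) = Add(Mul(2, O), Mul(Rational(-1, 2), Pow(r, 2))) (Function('p')(r, O) = Mul(Rational(-1, 2), Add(Mul(r, r), Mul(-4, O))) = Mul(Rational(-1, 2), Add(Pow(r, 2), Mul(-4, O))) = Add(Mul(2, O), Mul(Rational(-1, 2), Pow(r, 2))))
P = Rational(15, 2) (P = Mul(3, Mul(Add(Rational(-9, 2), 5), Add(3, 2))) = Mul(3, Mul(Rational(1, 2), 5)) = Mul(3, Rational(5, 2)) = Rational(15, 2) ≈ 7.5000)
Pow(Add(P, Function('p')(6, v)), 2) = Pow(Add(Rational(15, 2), Add(Mul(2, 2), Mul(Rational(-1, 2), Pow(6, 2)))), 2) = Pow(Add(Rational(15, 2), Add(4, Mul(Rational(-1, 2), 36))), 2) = Pow(Add(Rational(15, 2), Add(4, -18)), 2) = Pow(Add(Rational(15, 2), -14), 2) = Pow(Rational(-13, 2), 2) = Rational(169, 4)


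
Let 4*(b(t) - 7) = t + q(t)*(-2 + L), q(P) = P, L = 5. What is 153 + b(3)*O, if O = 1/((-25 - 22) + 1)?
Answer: 3514/23 ≈ 152.78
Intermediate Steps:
b(t) = 7 + t (b(t) = 7 + (t + t*(-2 + 5))/4 = 7 + (t + t*3)/4 = 7 + (t + 3*t)/4 = 7 + (4*t)/4 = 7 + t)
O = -1/46 (O = 1/(-47 + 1) = 1/(-46) = -1/46 ≈ -0.021739)
153 + b(3)*O = 153 + (7 + 3)*(-1/46) = 153 + 10*(-1/46) = 153 - 5/23 = 3514/23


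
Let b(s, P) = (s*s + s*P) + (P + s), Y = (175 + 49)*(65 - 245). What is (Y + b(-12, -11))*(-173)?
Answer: 6931591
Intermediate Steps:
Y = -40320 (Y = 224*(-180) = -40320)
b(s, P) = P + s + s² + P*s (b(s, P) = (s² + P*s) + (P + s) = P + s + s² + P*s)
(Y + b(-12, -11))*(-173) = (-40320 + (-11 - 12 + (-12)² - 11*(-12)))*(-173) = (-40320 + (-11 - 12 + 144 + 132))*(-173) = (-40320 + 253)*(-173) = -40067*(-173) = 6931591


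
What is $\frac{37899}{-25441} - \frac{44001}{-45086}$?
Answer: $- \frac{589284873}{1147032926} \approx -0.51375$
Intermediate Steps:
$\frac{37899}{-25441} - \frac{44001}{-45086} = 37899 \left(- \frac{1}{25441}\right) - - \frac{44001}{45086} = - \frac{37899}{25441} + \frac{44001}{45086} = - \frac{589284873}{1147032926}$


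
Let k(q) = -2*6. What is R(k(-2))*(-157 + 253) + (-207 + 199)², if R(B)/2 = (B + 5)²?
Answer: 9472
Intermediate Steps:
k(q) = -12
R(B) = 2*(5 + B)² (R(B) = 2*(B + 5)² = 2*(5 + B)²)
R(k(-2))*(-157 + 253) + (-207 + 199)² = (2*(5 - 12)²)*(-157 + 253) + (-207 + 199)² = (2*(-7)²)*96 + (-8)² = (2*49)*96 + 64 = 98*96 + 64 = 9408 + 64 = 9472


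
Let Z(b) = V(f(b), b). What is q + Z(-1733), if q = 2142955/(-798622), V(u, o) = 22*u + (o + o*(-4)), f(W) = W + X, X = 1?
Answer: -26280799865/798622 ≈ -32908.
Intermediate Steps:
f(W) = 1 + W (f(W) = W + 1 = 1 + W)
V(u, o) = -3*o + 22*u (V(u, o) = 22*u + (o - 4*o) = 22*u - 3*o = -3*o + 22*u)
Z(b) = 22 + 19*b (Z(b) = -3*b + 22*(1 + b) = -3*b + (22 + 22*b) = 22 + 19*b)
q = -2142955/798622 (q = 2142955*(-1/798622) = -2142955/798622 ≈ -2.6833)
q + Z(-1733) = -2142955/798622 + (22 + 19*(-1733)) = -2142955/798622 + (22 - 32927) = -2142955/798622 - 32905 = -26280799865/798622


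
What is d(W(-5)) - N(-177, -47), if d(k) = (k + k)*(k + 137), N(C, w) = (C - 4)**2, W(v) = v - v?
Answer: -32761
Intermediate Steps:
W(v) = 0
N(C, w) = (-4 + C)**2
d(k) = 2*k*(137 + k) (d(k) = (2*k)*(137 + k) = 2*k*(137 + k))
d(W(-5)) - N(-177, -47) = 2*0*(137 + 0) - (-4 - 177)**2 = 2*0*137 - 1*(-181)**2 = 0 - 1*32761 = 0 - 32761 = -32761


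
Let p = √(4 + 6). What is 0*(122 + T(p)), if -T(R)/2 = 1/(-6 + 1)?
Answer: 0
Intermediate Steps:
p = √10 ≈ 3.1623
T(R) = ⅖ (T(R) = -2/(-6 + 1) = -2/(-5) = -2*(-⅕) = ⅖)
0*(122 + T(p)) = 0*(122 + ⅖) = 0*(612/5) = 0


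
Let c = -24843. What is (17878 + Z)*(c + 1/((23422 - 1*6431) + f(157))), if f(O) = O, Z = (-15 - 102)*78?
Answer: -932104985444/4287 ≈ -2.1743e+8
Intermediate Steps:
Z = -9126 (Z = -117*78 = -9126)
(17878 + Z)*(c + 1/((23422 - 1*6431) + f(157))) = (17878 - 9126)*(-24843 + 1/((23422 - 1*6431) + 157)) = 8752*(-24843 + 1/((23422 - 6431) + 157)) = 8752*(-24843 + 1/(16991 + 157)) = 8752*(-24843 + 1/17148) = 8752*(-426007763/17148) = -932104985444/4287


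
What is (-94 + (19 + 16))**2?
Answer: 3481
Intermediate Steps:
(-94 + (19 + 16))**2 = (-94 + 35)**2 = (-59)**2 = 3481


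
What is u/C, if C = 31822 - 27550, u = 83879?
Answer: 83879/4272 ≈ 19.635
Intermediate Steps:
C = 4272
u/C = 83879/4272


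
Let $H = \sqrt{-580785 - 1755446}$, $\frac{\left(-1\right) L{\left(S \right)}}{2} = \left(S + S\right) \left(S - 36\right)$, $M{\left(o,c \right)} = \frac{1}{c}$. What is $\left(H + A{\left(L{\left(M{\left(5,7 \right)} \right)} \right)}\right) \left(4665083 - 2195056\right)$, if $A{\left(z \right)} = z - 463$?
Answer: $- \frac{7651085063}{7} + 2470027 i \sqrt{2336231} \approx -1.093 \cdot 10^{9} + 3.7754 \cdot 10^{9} i$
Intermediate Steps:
$L{\left(S \right)} = - 4 S \left(-36 + S\right)$ ($L{\left(S \right)} = - 2 \left(S + S\right) \left(S - 36\right) = - 2 \cdot 2 S \left(-36 + S\right) = - 4 S \left(-36 + S\right)$)
$H = i \sqrt{2336231}$ ($H = \sqrt{-2336231} = i \sqrt{2336231} \approx 1528.5 i$)
$A{\left(z \right)} = -463 + z$
$\left(H + A{\left(L{\left(M{\left(5,7 \right)} \right)} \right)}\right) \left(4665083 - 2195056\right) = \left(i \sqrt{2336231} - \left(463 - \frac{4 \left(36 - \frac{1}{7}\right)}{7}\right)\right) \left(4665083 - 2195056\right) = \left(i \sqrt{2336231} - \left(463 - \frac{4 \left(36 - \frac{1}{7}\right)}{7}\right)\right) 2470027 = \left(i \sqrt{2336231} - \left(463 - \frac{1004}{49}\right)\right) 2470027 = \left(i \sqrt{2336231} + \left(-463 + \frac{1004}{49}\right)\right) 2470027 = \left(i \sqrt{2336231} - \frac{21683}{49}\right) 2470027 = \left(- \frac{21683}{49} + i \sqrt{2336231}\right) 2470027 = - \frac{7651085063}{7} + 2470027 i \sqrt{2336231}$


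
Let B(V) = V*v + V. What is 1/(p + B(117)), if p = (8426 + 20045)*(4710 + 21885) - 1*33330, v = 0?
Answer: 1/757153032 ≈ 1.3207e-9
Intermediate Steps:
B(V) = V (B(V) = V*0 + V = 0 + V = V)
p = 757152915 (p = 28471*26595 - 33330 = 757186245 - 33330 = 757152915)
1/(p + B(117)) = 1/(757152915 + 117) = 1/757153032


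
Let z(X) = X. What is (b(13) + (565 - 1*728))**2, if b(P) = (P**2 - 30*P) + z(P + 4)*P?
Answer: 26569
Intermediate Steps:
b(P) = P**2 - 30*P + P*(4 + P) (b(P) = (P**2 - 30*P) + (P + 4)*P = (P**2 - 30*P) + (4 + P)*P = (P**2 - 30*P) + P*(4 + P) = P**2 - 30*P + P*(4 + P))
(b(13) + (565 - 1*728))**2 = (2*13*(-13 + 13) + (565 - 1*728))**2 = (2*13*0 + (565 - 728))**2 = (0 - 163)**2 = (-163)**2 = 26569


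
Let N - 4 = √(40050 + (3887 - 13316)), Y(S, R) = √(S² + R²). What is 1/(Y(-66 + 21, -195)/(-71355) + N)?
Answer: 4757/(19028 - √178 + 4757*√30621) ≈ 0.0055870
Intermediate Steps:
Y(S, R) = √(R² + S²)
N = 4 + √30621 (N = 4 + √(40050 + (3887 - 13316)) = 4 + √(40050 - 9429) = 4 + √30621 ≈ 178.99)
1/(Y(-66 + 21, -195)/(-71355) + N) = 1/(√((-195)² + (-66 + 21)²)/(-71355) + (4 + √30621)) = 1/(√(38025 + (-45)²)*(-1/71355) + (4 + √30621)) = 1/(√(38025 + 2025)*(-1/71355) + (4 + √30621)) = 1/(√40050*(-1/71355) + (4 + √30621)) = 1/((15*√178)*(-1/71355) + (4 + √30621)) = 1/(-√178/4757 + (4 + √30621)) = 1/(4 + √30621 - √178/4757)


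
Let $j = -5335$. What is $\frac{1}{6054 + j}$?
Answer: $\frac{1}{719} \approx 0.0013908$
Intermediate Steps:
$\frac{1}{6054 + j} = \frac{1}{6054 - 5335} = \frac{1}{719}$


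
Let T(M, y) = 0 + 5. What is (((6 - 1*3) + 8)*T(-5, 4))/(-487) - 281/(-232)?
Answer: 124087/112984 ≈ 1.0983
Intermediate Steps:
T(M, y) = 5
(((6 - 1*3) + 8)*T(-5, 4))/(-487) - 281/(-232) = (((6 - 1*3) + 8)*5)/(-487) - 281/(-232) = (((6 - 3) + 8)*5)*(-1/487) - 281*(-1/232) = ((3 + 8)*5)*(-1/487) + 281/232 = (11*5)*(-1/487) + 281/232 = 55*(-1/487) + 281/232 = -55/487 + 281/232 = 124087/112984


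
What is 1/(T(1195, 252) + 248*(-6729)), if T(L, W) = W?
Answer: -1/1668540 ≈ -5.9933e-7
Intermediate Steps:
1/(T(1195, 252) + 248*(-6729)) = 1/(252 + 248*(-6729)) = 1/(252 - 1668792) = 1/(-1668540) = -1/1668540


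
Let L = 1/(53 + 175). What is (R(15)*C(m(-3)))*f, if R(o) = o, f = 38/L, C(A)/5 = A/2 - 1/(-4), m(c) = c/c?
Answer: 487350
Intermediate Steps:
m(c) = 1
L = 1/228 ≈ 0.0043860
C(A) = 5/4 + 5*A/2 (C(A) = 5*(A/2 - 1/(-4)) = 5*(A*(1/2) - 1*(-1/4)) = 5*(A/2 + 1/4) = 5*(1/4 + A/2) = 5/4 + 5*A/2)
f = 8664 (f = 38/(1/228) = 38*228 = 8664)
(R(15)*C(m(-3)))*f = (15*(5/4 + (5/2)*1))*8664 = (15*(5/4 + 5/2))*8664 = (15*(15/4))*8664 = (225/4)*8664 = 487350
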